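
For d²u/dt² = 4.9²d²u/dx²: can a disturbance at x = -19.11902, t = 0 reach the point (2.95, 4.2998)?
No. The domain of dependence is [-18.11902, 24.01902], and -19.11902 is outside this interval.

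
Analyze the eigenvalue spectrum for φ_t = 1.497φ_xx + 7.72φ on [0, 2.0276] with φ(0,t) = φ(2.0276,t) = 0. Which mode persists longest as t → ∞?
Eigenvalues: λₙ = 1.497n²π²/2.0276² - 7.72.
First three modes:
  n=1: λ₁ = 1.497π²/2.0276² - 7.72 ≈ -4.126
  n=2: λ₂ = 5.988π²/2.0276² - 7.72 ≈ 6.655
  n=3: λ₃ = 13.473π²/2.0276² - 7.72 ≈ 24.624
Since 1.497π²/2.0276² ≈ 3.594 < 7.72, λ₁ < 0.
The n=1 mode grows fastest (−λₙ is largest for n=1) → dominates.
Asymptotic: φ ~ c₁ sin(πx/2.0276) e^{4.126t} (exponential growth at rate −λ₁ ≈ 4.126).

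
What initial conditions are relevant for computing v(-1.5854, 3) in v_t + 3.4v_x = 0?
A single point: x = -11.7854. The characteristic through (-1.5854, 3) is x - 3.4t = const, so x = -1.5854 - 3.4·3 = -11.7854.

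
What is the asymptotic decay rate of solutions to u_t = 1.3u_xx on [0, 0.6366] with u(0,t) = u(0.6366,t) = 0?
Eigenvalues: λₙ = 1.3n²π²/0.6366².
First three modes:
  n=1: λ₁ = 1.3π²/0.6366² ≈ 31.66
  n=2: λ₂ = 5.2π²/0.6366² ≈ 126.64 (4× faster decay)
  n=3: λ₃ = 11.7π²/0.6366² ≈ 284.939 (9× faster decay)
As t → ∞, higher modes decay exponentially faster. The n=1 mode dominates: u ~ c₁ sin(πx/0.6366) e^{-λ₁t}.
Decay rate: λ₁ = 1.3π²/0.6366² ≈ 31.66.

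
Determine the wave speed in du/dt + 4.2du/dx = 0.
Speed = 4.2. Information travels along x - 4.2t = const (rightward).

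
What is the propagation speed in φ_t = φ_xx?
Infinite. The heat equation is parabolic, not hyperbolic, so disturbances propagate instantly.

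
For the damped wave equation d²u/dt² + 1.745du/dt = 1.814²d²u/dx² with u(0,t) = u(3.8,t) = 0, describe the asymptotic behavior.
u → 0. Damping (γ=1.745) dissipates energy; oscillations decay exponentially.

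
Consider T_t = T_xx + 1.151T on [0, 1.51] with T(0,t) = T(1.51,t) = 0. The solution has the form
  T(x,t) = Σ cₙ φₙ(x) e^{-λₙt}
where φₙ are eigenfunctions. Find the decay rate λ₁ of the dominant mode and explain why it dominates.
Eigenvalues: λₙ = n²π²/1.51² - 1.151.
First three modes:
  n=1: λ₁ = π²/1.51² - 1.151 ≈ 3.178
  n=2: λ₂ = 4π²/1.51² - 1.151 ≈ 16.163
  n=3: λ₃ = 9π²/1.51² - 1.151 ≈ 37.806
Since π²/1.51² ≈ 4.329 > 1.151, all λₙ > 0.
The n=1 mode decays slowest → dominates as t → ∞.
Asymptotic: T ~ c₁ sin(πx/1.51) e^{-λ₁t} with decay rate λ₁ ≈ 3.178.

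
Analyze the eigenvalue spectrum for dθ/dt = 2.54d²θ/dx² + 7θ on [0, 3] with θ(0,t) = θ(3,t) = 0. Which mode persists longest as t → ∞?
Eigenvalues: λₙ = 2.54n²π²/3² - 7.
First three modes:
  n=1: λ₁ = 2.54π²/3² - 7 ≈ -4.215
  n=2: λ₂ = 10.16π²/3² - 7 ≈ 4.142
  n=3: λ₃ = 22.86π²/3² - 7 ≈ 18.069
Since 2.54π²/3² ≈ 2.785 < 7, λ₁ < 0.
The n=1 mode grows fastest (−λₙ is largest for n=1) → dominates.
Asymptotic: θ ~ c₁ sin(πx/3) e^{4.215t} (exponential growth at rate −λ₁ ≈ 4.215).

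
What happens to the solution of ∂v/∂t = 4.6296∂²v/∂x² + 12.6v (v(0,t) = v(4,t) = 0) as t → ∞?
v grows unboundedly. Reaction dominates diffusion (r=12.6 > κπ²/L²≈2.86); solution grows exponentially.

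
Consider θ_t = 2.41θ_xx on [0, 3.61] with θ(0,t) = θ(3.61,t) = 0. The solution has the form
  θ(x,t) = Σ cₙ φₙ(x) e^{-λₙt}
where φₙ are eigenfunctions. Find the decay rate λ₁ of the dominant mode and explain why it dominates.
Eigenvalues: λₙ = 2.41n²π²/3.61².
First three modes:
  n=1: λ₁ = 2.41π²/3.61² ≈ 1.825
  n=2: λ₂ = 9.64π²/3.61² ≈ 7.301 (4× faster decay)
  n=3: λ₃ = 21.69π²/3.61² ≈ 16.426 (9× faster decay)
As t → ∞, higher modes decay exponentially faster. The n=1 mode dominates: θ ~ c₁ sin(πx/3.61) e^{-λ₁t}.
Decay rate: λ₁ = 2.41π²/3.61² ≈ 1.825.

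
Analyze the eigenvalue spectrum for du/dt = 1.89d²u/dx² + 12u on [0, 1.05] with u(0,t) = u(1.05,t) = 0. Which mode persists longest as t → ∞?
Eigenvalues: λₙ = 1.89n²π²/1.05² - 12.
First three modes:
  n=1: λ₁ = 1.89π²/1.05² - 12 ≈ 4.919
  n=2: λ₂ = 7.56π²/1.05² - 12 ≈ 55.677
  n=3: λ₃ = 17.01π²/1.05² - 12 ≈ 140.274
Since 1.89π²/1.05² ≈ 16.919 > 12, all λₙ > 0.
The n=1 mode decays slowest → dominates as t → ∞.
Asymptotic: u ~ c₁ sin(πx/1.05) e^{-λ₁t} with decay rate λ₁ ≈ 4.919.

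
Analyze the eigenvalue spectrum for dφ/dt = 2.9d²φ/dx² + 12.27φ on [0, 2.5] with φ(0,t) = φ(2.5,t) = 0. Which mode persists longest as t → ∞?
Eigenvalues: λₙ = 2.9n²π²/2.5² - 12.27.
First three modes:
  n=1: λ₁ = 2.9π²/2.5² - 12.27 ≈ -7.691
  n=2: λ₂ = 11.6π²/2.5² - 12.27 ≈ 6.048
  n=3: λ₃ = 26.1π²/2.5² - 12.27 ≈ 28.945
Since 2.9π²/2.5² ≈ 4.579 < 12.27, λ₁ < 0.
The n=1 mode grows fastest (−λₙ is largest for n=1) → dominates.
Asymptotic: φ ~ c₁ sin(πx/2.5) e^{7.691t} (exponential growth at rate −λ₁ ≈ 7.691).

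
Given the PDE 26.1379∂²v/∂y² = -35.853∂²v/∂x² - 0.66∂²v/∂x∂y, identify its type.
Rewriting in standard form: 35.853∂²v/∂x² + 0.66∂²v/∂x∂y + 26.1379∂²v/∂y² = 0. The second-order coefficients are A = 35.853, B = 0.66, C = 26.1379. Since B² - 4AC = -3748.0529148 < 0, this is an elliptic PDE.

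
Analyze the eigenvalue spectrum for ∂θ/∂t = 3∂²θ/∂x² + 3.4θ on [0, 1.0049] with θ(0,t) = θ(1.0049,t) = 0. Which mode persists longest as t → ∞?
Eigenvalues: λₙ = 3n²π²/1.0049² - 3.4.
First three modes:
  n=1: λ₁ = 3π²/1.0049² - 3.4 ≈ 25.921
  n=2: λ₂ = 12π²/1.0049² - 3.4 ≈ 113.883
  n=3: λ₃ = 27π²/1.0049² - 3.4 ≈ 260.487
Since 3π²/1.0049² ≈ 29.321 > 3.4, all λₙ > 0.
The n=1 mode decays slowest → dominates as t → ∞.
Asymptotic: θ ~ c₁ sin(πx/1.0049) e^{-λ₁t} with decay rate λ₁ ≈ 25.921.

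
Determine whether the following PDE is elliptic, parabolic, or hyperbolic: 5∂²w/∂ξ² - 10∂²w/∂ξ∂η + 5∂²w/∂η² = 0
Coefficients: A = 5, B = -10, C = 5. B² - 4AC = 0, which is zero, so the equation is parabolic.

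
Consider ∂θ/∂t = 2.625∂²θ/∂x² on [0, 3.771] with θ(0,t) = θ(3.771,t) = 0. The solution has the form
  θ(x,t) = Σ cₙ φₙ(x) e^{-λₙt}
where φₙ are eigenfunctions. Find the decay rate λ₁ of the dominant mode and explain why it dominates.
Eigenvalues: λₙ = 2.625n²π²/3.771².
First three modes:
  n=1: λ₁ = 2.625π²/3.771² ≈ 1.822
  n=2: λ₂ = 10.5π²/3.771² ≈ 7.287 (4× faster decay)
  n=3: λ₃ = 23.625π²/3.771² ≈ 16.397 (9× faster decay)
As t → ∞, higher modes decay exponentially faster. The n=1 mode dominates: θ ~ c₁ sin(πx/3.771) e^{-λ₁t}.
Decay rate: λ₁ = 2.625π²/3.771² ≈ 1.822.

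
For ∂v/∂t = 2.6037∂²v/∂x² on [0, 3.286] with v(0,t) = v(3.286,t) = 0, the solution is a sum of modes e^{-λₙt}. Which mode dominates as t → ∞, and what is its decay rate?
Eigenvalues: λₙ = 2.6037n²π²/3.286².
First three modes:
  n=1: λ₁ = 2.6037π²/3.286² ≈ 2.38
  n=2: λ₂ = 10.4148π²/3.286² ≈ 9.52 (4× faster decay)
  n=3: λ₃ = 23.4333π²/3.286² ≈ 21.419 (9× faster decay)
As t → ∞, higher modes decay exponentially faster. The n=1 mode dominates: v ~ c₁ sin(πx/3.286) e^{-λ₁t}.
Decay rate: λ₁ = 2.6037π²/3.286² ≈ 2.38.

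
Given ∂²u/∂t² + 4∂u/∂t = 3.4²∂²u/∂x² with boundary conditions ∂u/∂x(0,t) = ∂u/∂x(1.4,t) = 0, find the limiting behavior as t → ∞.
u → constant (steady state). Damping (γ=4) dissipates the nonconstant modes; with Neumann BCs the spatial average obeys M''+γM'=0 and tends to a finite limit.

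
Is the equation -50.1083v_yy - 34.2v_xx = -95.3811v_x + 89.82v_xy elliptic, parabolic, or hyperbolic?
Rewriting in standard form: -34.2v_xx - 89.82v_xy - 50.1083v_yy + 95.3811v_x = 0. Computing B² - 4AC with A = -34.2, B = -89.82, C = -50.1083: discriminant = 1212.81696 (positive). Answer: hyperbolic.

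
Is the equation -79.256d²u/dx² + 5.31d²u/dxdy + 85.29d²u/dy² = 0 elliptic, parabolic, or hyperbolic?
Computing B² - 4AC with A = -79.256, B = 5.31, C = 85.29: discriminant = 27067.17306 (positive). Answer: hyperbolic.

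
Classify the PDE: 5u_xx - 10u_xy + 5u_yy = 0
A = 5, B = -10, C = 5. Discriminant B² - 4AC = 0. Since 0 = 0, parabolic.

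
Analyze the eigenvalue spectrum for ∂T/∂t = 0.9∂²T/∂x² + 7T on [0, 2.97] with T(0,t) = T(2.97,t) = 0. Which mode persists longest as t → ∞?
Eigenvalues: λₙ = 0.9n²π²/2.97² - 7.
First three modes:
  n=1: λ₁ = 0.9π²/2.97² - 7 ≈ -5.993
  n=2: λ₂ = 3.6π²/2.97² - 7 ≈ -2.972
  n=3: λ₃ = 8.1π²/2.97² - 7 ≈ 2.063
Since 0.9π²/2.97² ≈ 1.007 < 7, λ₁ < 0.
The n=1 mode grows fastest (−λₙ is largest for n=1) → dominates.
Asymptotic: T ~ c₁ sin(πx/2.97) e^{5.993t} (exponential growth at rate −λ₁ ≈ 5.993).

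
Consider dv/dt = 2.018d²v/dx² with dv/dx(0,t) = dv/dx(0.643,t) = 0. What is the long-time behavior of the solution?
As t → ∞, v → constant (steady state). Heat is conserved (no flux at boundaries); solution approaches the spatial average.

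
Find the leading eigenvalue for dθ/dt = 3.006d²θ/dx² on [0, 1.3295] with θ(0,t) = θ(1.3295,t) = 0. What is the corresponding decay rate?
Eigenvalues: λₙ = 3.006n²π²/1.3295².
First three modes:
  n=1: λ₁ = 3.006π²/1.3295² ≈ 16.785
  n=2: λ₂ = 12.024π²/1.3295² ≈ 67.139 (4× faster decay)
  n=3: λ₃ = 27.054π²/1.3295² ≈ 151.062 (9× faster decay)
As t → ∞, higher modes decay exponentially faster. The n=1 mode dominates: θ ~ c₁ sin(πx/1.3295) e^{-λ₁t}.
Decay rate: λ₁ = 3.006π²/1.3295² ≈ 16.785.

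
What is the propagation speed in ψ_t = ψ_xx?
Infinite. The heat equation is parabolic, not hyperbolic, so disturbances propagate instantly.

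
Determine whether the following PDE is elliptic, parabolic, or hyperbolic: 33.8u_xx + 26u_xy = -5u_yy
Rewriting in standard form: 33.8u_xx + 26u_xy + 5u_yy = 0. Coefficients: A = 33.8, B = 26, C = 5. B² - 4AC = 0, which is zero, so the equation is parabolic.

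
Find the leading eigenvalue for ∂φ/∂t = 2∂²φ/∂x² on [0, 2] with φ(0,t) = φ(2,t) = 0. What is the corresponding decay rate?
Eigenvalues: λₙ = 2n²π²/2².
First three modes:
  n=1: λ₁ = 2π²/2² ≈ 4.935
  n=2: λ₂ = 8π²/2² ≈ 19.739 (4× faster decay)
  n=3: λ₃ = 18π²/2² ≈ 44.413 (9× faster decay)
As t → ∞, higher modes decay exponentially faster. The n=1 mode dominates: φ ~ c₁ sin(πx/2) e^{-λ₁t}.
Decay rate: λ₁ = 2π²/2² ≈ 4.935.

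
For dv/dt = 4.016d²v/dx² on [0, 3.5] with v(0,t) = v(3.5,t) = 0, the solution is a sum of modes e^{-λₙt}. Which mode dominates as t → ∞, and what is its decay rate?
Eigenvalues: λₙ = 4.016n²π²/3.5².
First three modes:
  n=1: λ₁ = 4.016π²/3.5² ≈ 3.236
  n=2: λ₂ = 16.064π²/3.5² ≈ 12.942 (4× faster decay)
  n=3: λ₃ = 36.144π²/3.5² ≈ 29.121 (9× faster decay)
As t → ∞, higher modes decay exponentially faster. The n=1 mode dominates: v ~ c₁ sin(πx/3.5) e^{-λ₁t}.
Decay rate: λ₁ = 4.016π²/3.5² ≈ 3.236.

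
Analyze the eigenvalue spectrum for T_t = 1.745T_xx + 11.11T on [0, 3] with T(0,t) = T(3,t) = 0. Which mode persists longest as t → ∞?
Eigenvalues: λₙ = 1.745n²π²/3² - 11.11.
First three modes:
  n=1: λ₁ = 1.745π²/3² - 11.11 ≈ -9.196
  n=2: λ₂ = 6.98π²/3² - 11.11 ≈ -3.456
  n=3: λ₃ = 15.705π²/3² - 11.11 ≈ 6.112
Since 1.745π²/3² ≈ 1.914 < 11.11, λ₁ < 0.
The n=1 mode grows fastest (−λₙ is largest for n=1) → dominates.
Asymptotic: T ~ c₁ sin(πx/3) e^{9.196t} (exponential growth at rate −λ₁ ≈ 9.196).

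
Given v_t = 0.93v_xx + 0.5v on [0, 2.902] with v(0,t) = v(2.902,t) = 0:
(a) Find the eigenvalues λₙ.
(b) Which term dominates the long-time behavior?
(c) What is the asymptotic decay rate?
Eigenvalues: λₙ = 0.93n²π²/2.902² - 0.5.
First three modes:
  n=1: λ₁ = 0.93π²/2.902² - 0.5 ≈ 0.59
  n=2: λ₂ = 3.72π²/2.902² - 0.5 ≈ 3.86
  n=3: λ₃ = 8.37π²/2.902² - 0.5 ≈ 9.309
Since 0.93π²/2.902² ≈ 1.09 > 0.5, all λₙ > 0.
The n=1 mode decays slowest → dominates as t → ∞.
Asymptotic: v ~ c₁ sin(πx/2.902) e^{-λ₁t} with decay rate λ₁ ≈ 0.59.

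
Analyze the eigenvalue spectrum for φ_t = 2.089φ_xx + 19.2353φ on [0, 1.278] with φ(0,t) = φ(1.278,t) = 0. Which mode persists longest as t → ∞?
Eigenvalues: λₙ = 2.089n²π²/1.278² - 19.2353.
First three modes:
  n=1: λ₁ = 2.089π²/1.278² - 19.2353 ≈ -6.612
  n=2: λ₂ = 8.356π²/1.278² - 19.2353 ≈ 31.258
  n=3: λ₃ = 18.801π²/1.278² - 19.2353 ≈ 94.375
Since 2.089π²/1.278² ≈ 12.623 < 19.2353, λ₁ < 0.
The n=1 mode grows fastest (−λₙ is largest for n=1) → dominates.
Asymptotic: φ ~ c₁ sin(πx/1.278) e^{6.612t} (exponential growth at rate −λ₁ ≈ 6.612).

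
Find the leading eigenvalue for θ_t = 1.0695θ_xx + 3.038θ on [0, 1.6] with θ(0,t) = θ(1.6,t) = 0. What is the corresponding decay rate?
Eigenvalues: λₙ = 1.0695n²π²/1.6² - 3.038.
First three modes:
  n=1: λ₁ = 1.0695π²/1.6² - 3.038 ≈ 1.085
  n=2: λ₂ = 4.278π²/1.6² - 3.038 ≈ 13.455
  n=3: λ₃ = 9.6255π²/1.6² - 3.038 ≈ 34.071
Since 1.0695π²/1.6² ≈ 4.123 > 3.038, all λₙ > 0.
The n=1 mode decays slowest → dominates as t → ∞.
Asymptotic: θ ~ c₁ sin(πx/1.6) e^{-λ₁t} with decay rate λ₁ ≈ 1.085.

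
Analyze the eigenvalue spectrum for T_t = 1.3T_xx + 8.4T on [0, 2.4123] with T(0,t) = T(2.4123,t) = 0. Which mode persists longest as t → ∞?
Eigenvalues: λₙ = 1.3n²π²/2.4123² - 8.4.
First three modes:
  n=1: λ₁ = 1.3π²/2.4123² - 8.4 ≈ -6.195
  n=2: λ₂ = 5.2π²/2.4123² - 8.4 ≈ 0.419
  n=3: λ₃ = 11.7π²/2.4123² - 8.4 ≈ 11.444
Since 1.3π²/2.4123² ≈ 2.205 < 8.4, λ₁ < 0.
The n=1 mode grows fastest (−λₙ is largest for n=1) → dominates.
Asymptotic: T ~ c₁ sin(πx/2.4123) e^{6.195t} (exponential growth at rate −λ₁ ≈ 6.195).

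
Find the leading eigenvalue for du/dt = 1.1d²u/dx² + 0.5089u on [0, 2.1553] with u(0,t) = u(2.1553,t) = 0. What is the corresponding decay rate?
Eigenvalues: λₙ = 1.1n²π²/2.1553² - 0.5089.
First three modes:
  n=1: λ₁ = 1.1π²/2.1553² - 0.5089 ≈ 1.828
  n=2: λ₂ = 4.4π²/2.1553² - 0.5089 ≈ 8.839
  n=3: λ₃ = 9.9π²/2.1553² - 0.5089 ≈ 20.525
Since 1.1π²/2.1553² ≈ 2.337 > 0.5089, all λₙ > 0.
The n=1 mode decays slowest → dominates as t → ∞.
Asymptotic: u ~ c₁ sin(πx/2.1553) e^{-λ₁t} with decay rate λ₁ ≈ 1.828.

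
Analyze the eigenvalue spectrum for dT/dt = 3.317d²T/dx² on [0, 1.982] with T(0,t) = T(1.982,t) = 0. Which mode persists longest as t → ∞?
Eigenvalues: λₙ = 3.317n²π²/1.982².
First three modes:
  n=1: λ₁ = 3.317π²/1.982² ≈ 8.334
  n=2: λ₂ = 13.268π²/1.982² ≈ 33.335 (4× faster decay)
  n=3: λ₃ = 29.853π²/1.982² ≈ 75.003 (9× faster decay)
As t → ∞, higher modes decay exponentially faster. The n=1 mode dominates: T ~ c₁ sin(πx/1.982) e^{-λ₁t}.
Decay rate: λ₁ = 3.317π²/1.982² ≈ 8.334.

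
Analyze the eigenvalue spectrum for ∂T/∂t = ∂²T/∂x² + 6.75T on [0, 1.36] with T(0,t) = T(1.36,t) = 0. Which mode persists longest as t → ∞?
Eigenvalues: λₙ = n²π²/1.36² - 6.75.
First three modes:
  n=1: λ₁ = π²/1.36² - 6.75 ≈ -1.414
  n=2: λ₂ = 4π²/1.36² - 6.75 ≈ 14.594
  n=3: λ₃ = 9π²/1.36² - 6.75 ≈ 41.275
Since π²/1.36² ≈ 5.336 < 6.75, λ₁ < 0.
The n=1 mode grows fastest (−λₙ is largest for n=1) → dominates.
Asymptotic: T ~ c₁ sin(πx/1.36) e^{1.414t} (exponential growth at rate −λ₁ ≈ 1.414).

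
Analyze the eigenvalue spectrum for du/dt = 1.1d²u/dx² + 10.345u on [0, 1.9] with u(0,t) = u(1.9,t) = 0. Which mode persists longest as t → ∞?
Eigenvalues: λₙ = 1.1n²π²/1.9² - 10.345.
First three modes:
  n=1: λ₁ = 1.1π²/1.9² - 10.345 ≈ -7.338
  n=2: λ₂ = 4.4π²/1.9² - 10.345 ≈ 1.684
  n=3: λ₃ = 9.9π²/1.9² - 10.345 ≈ 16.721
Since 1.1π²/1.9² ≈ 3.007 < 10.345, λ₁ < 0.
The n=1 mode grows fastest (−λₙ is largest for n=1) → dominates.
Asymptotic: u ~ c₁ sin(πx/1.9) e^{7.338t} (exponential growth at rate −λ₁ ≈ 7.338).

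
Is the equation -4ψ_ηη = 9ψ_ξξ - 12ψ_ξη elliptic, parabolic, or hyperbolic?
Rewriting in standard form: -9ψ_ξξ + 12ψ_ξη - 4ψ_ηη = 0. Computing B² - 4AC with A = -9, B = 12, C = -4: discriminant = 0 (zero). Answer: parabolic.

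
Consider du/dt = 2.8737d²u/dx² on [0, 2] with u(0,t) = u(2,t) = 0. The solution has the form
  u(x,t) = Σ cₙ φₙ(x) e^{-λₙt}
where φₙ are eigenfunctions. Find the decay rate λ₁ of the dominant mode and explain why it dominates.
Eigenvalues: λₙ = 2.8737n²π²/2².
First three modes:
  n=1: λ₁ = 2.8737π²/2² ≈ 7.091
  n=2: λ₂ = 11.4948π²/2² ≈ 28.362 (4× faster decay)
  n=3: λ₃ = 25.8633π²/2² ≈ 63.815 (9× faster decay)
As t → ∞, higher modes decay exponentially faster. The n=1 mode dominates: u ~ c₁ sin(πx/2) e^{-λ₁t}.
Decay rate: λ₁ = 2.8737π²/2² ≈ 7.091.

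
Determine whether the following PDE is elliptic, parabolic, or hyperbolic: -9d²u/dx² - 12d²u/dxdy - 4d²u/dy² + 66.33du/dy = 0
Coefficients: A = -9, B = -12, C = -4. B² - 4AC = 0, which is zero, so the equation is parabolic.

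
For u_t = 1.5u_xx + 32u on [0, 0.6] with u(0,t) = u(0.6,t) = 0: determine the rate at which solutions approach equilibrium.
Eigenvalues: λₙ = 1.5n²π²/0.6² - 32.
First three modes:
  n=1: λ₁ = 1.5π²/0.6² - 32 ≈ 9.123
  n=2: λ₂ = 6π²/0.6² - 32 ≈ 132.493
  n=3: λ₃ = 13.5π²/0.6² - 32 ≈ 338.11
Since 1.5π²/0.6² ≈ 41.123 > 32, all λₙ > 0.
The n=1 mode decays slowest → dominates as t → ∞.
Asymptotic: u ~ c₁ sin(πx/0.6) e^{-λ₁t} with decay rate λ₁ ≈ 9.123.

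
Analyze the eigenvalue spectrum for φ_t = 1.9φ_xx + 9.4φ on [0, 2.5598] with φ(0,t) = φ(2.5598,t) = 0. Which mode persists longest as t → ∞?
Eigenvalues: λₙ = 1.9n²π²/2.5598² - 9.4.
First three modes:
  n=1: λ₁ = 1.9π²/2.5598² - 9.4 ≈ -6.538
  n=2: λ₂ = 7.6π²/2.5598² - 9.4 ≈ 2.047
  n=3: λ₃ = 17.1π²/2.5598² - 9.4 ≈ 16.356
Since 1.9π²/2.5598² ≈ 2.862 < 9.4, λ₁ < 0.
The n=1 mode grows fastest (−λₙ is largest for n=1) → dominates.
Asymptotic: φ ~ c₁ sin(πx/2.5598) e^{6.538t} (exponential growth at rate −λ₁ ≈ 6.538).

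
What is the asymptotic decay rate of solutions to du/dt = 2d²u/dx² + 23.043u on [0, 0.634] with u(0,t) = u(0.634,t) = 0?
Eigenvalues: λₙ = 2n²π²/0.634² - 23.043.
First three modes:
  n=1: λ₁ = 2π²/0.634² - 23.043 ≈ 26.065
  n=2: λ₂ = 8π²/0.634² - 23.043 ≈ 173.389
  n=3: λ₃ = 18π²/0.634² - 23.043 ≈ 418.928
Since 2π²/0.634² ≈ 49.108 > 23.043, all λₙ > 0.
The n=1 mode decays slowest → dominates as t → ∞.
Asymptotic: u ~ c₁ sin(πx/0.634) e^{-λ₁t} with decay rate λ₁ ≈ 26.065.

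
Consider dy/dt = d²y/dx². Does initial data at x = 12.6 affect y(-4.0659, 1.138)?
Yes, for any finite x. The heat equation has infinite propagation speed, so all initial data affects all points at any t > 0.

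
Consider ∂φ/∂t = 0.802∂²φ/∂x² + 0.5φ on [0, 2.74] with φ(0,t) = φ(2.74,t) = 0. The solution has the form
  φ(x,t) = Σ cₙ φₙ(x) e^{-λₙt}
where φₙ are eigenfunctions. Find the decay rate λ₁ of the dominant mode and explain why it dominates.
Eigenvalues: λₙ = 0.802n²π²/2.74² - 0.5.
First three modes:
  n=1: λ₁ = 0.802π²/2.74² - 0.5 ≈ 0.554
  n=2: λ₂ = 3.208π²/2.74² - 0.5 ≈ 3.717
  n=3: λ₃ = 7.218π²/2.74² - 0.5 ≈ 8.989
Since 0.802π²/2.74² ≈ 1.054 > 0.5, all λₙ > 0.
The n=1 mode decays slowest → dominates as t → ∞.
Asymptotic: φ ~ c₁ sin(πx/2.74) e^{-λ₁t} with decay rate λ₁ ≈ 0.554.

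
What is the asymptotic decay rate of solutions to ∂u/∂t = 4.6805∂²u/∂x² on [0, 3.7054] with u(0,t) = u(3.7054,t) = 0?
Eigenvalues: λₙ = 4.6805n²π²/3.7054².
First three modes:
  n=1: λ₁ = 4.6805π²/3.7054² ≈ 3.365
  n=2: λ₂ = 18.722π²/3.7054² ≈ 13.458 (4× faster decay)
  n=3: λ₃ = 42.1245π²/3.7054² ≈ 30.281 (9× faster decay)
As t → ∞, higher modes decay exponentially faster. The n=1 mode dominates: u ~ c₁ sin(πx/3.7054) e^{-λ₁t}.
Decay rate: λ₁ = 4.6805π²/3.7054² ≈ 3.365.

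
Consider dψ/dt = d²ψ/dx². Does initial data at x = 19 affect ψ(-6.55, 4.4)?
Yes, for any finite x. The heat equation has infinite propagation speed, so all initial data affects all points at any t > 0.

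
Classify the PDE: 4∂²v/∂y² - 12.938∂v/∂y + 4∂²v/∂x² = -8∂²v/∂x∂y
Rewriting in standard form: 4∂²v/∂x² + 8∂²v/∂x∂y + 4∂²v/∂y² - 12.938∂v/∂y = 0. A = 4, B = 8, C = 4. Discriminant B² - 4AC = 0. Since 0 = 0, parabolic.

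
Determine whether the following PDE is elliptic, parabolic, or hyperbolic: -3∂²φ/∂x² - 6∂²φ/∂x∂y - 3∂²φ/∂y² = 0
Coefficients: A = -3, B = -6, C = -3. B² - 4AC = 0, which is zero, so the equation is parabolic.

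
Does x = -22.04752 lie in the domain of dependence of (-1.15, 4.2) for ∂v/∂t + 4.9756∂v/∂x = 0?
Yes. The characteristic through (-1.15, 4.2) passes through x = -22.04752.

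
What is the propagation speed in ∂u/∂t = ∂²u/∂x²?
Infinite. The heat equation is parabolic, not hyperbolic, so disturbances propagate instantly.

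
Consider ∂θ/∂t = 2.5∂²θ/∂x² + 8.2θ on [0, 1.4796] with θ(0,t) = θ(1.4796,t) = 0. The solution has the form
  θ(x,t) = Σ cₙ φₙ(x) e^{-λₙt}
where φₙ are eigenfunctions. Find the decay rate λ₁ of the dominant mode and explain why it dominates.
Eigenvalues: λₙ = 2.5n²π²/1.4796² - 8.2.
First three modes:
  n=1: λ₁ = 2.5π²/1.4796² - 8.2 ≈ 3.071
  n=2: λ₂ = 10π²/1.4796² - 8.2 ≈ 36.883
  n=3: λ₃ = 22.5π²/1.4796² - 8.2 ≈ 93.236
Since 2.5π²/1.4796² ≈ 11.271 > 8.2, all λₙ > 0.
The n=1 mode decays slowest → dominates as t → ∞.
Asymptotic: θ ~ c₁ sin(πx/1.4796) e^{-λ₁t} with decay rate λ₁ ≈ 3.071.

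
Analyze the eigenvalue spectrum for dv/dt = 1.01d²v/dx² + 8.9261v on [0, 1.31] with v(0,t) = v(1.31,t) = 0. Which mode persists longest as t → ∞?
Eigenvalues: λₙ = 1.01n²π²/1.31² - 8.9261.
First three modes:
  n=1: λ₁ = 1.01π²/1.31² - 8.9261 ≈ -3.117
  n=2: λ₂ = 4.04π²/1.31² - 8.9261 ≈ 14.309
  n=3: λ₃ = 9.09π²/1.31² - 8.9261 ≈ 43.352
Since 1.01π²/1.31² ≈ 5.809 < 8.9261, λ₁ < 0.
The n=1 mode grows fastest (−λₙ is largest for n=1) → dominates.
Asymptotic: v ~ c₁ sin(πx/1.31) e^{3.117t} (exponential growth at rate −λ₁ ≈ 3.117).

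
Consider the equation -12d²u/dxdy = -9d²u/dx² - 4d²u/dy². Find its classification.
Rewriting in standard form: 9d²u/dx² - 12d²u/dxdy + 4d²u/dy² = 0. Parabolic. (A = 9, B = -12, C = 4 gives B² - 4AC = 0.)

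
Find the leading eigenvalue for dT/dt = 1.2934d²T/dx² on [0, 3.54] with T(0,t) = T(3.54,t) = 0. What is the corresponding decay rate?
Eigenvalues: λₙ = 1.2934n²π²/3.54².
First three modes:
  n=1: λ₁ = 1.2934π²/3.54² ≈ 1.019
  n=2: λ₂ = 5.1736π²/3.54² ≈ 4.075 (4× faster decay)
  n=3: λ₃ = 11.6406π²/3.54² ≈ 9.168 (9× faster decay)
As t → ∞, higher modes decay exponentially faster. The n=1 mode dominates: T ~ c₁ sin(πx/3.54) e^{-λ₁t}.
Decay rate: λ₁ = 1.2934π²/3.54² ≈ 1.019.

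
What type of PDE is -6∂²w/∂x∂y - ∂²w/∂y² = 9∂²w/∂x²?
Rewriting in standard form: -9∂²w/∂x² - 6∂²w/∂x∂y - ∂²w/∂y² = 0. With A = -9, B = -6, C = -1, the discriminant is 0. This is a parabolic PDE.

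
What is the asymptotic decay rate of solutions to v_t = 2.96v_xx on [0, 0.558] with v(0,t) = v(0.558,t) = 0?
Eigenvalues: λₙ = 2.96n²π²/0.558².
First three modes:
  n=1: λ₁ = 2.96π²/0.558² ≈ 93.826
  n=2: λ₂ = 11.84π²/0.558² ≈ 375.304 (4× faster decay)
  n=3: λ₃ = 26.64π²/0.558² ≈ 844.434 (9× faster decay)
As t → ∞, higher modes decay exponentially faster. The n=1 mode dominates: v ~ c₁ sin(πx/0.558) e^{-λ₁t}.
Decay rate: λ₁ = 2.96π²/0.558² ≈ 93.826.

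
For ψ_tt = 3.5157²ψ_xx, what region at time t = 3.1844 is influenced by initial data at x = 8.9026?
Domain of influence: [-2.29279508, 20.09799508]. Data at x = 8.9026 spreads outward at speed 3.5157.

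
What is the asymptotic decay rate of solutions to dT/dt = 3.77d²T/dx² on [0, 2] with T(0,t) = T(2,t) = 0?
Eigenvalues: λₙ = 3.77n²π²/2².
First three modes:
  n=1: λ₁ = 3.77π²/2² ≈ 9.302
  n=2: λ₂ = 15.08π²/2² ≈ 37.208 (4× faster decay)
  n=3: λ₃ = 33.93π²/2² ≈ 83.719 (9× faster decay)
As t → ∞, higher modes decay exponentially faster. The n=1 mode dominates: T ~ c₁ sin(πx/2) e^{-λ₁t}.
Decay rate: λ₁ = 3.77π²/2² ≈ 9.302.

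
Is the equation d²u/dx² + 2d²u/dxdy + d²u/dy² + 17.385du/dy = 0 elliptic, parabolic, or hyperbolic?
Computing B² - 4AC with A = 1, B = 2, C = 1: discriminant = 0 (zero). Answer: parabolic.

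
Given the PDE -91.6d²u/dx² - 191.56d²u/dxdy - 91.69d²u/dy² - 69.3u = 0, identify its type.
The second-order coefficients are A = -91.6, B = -191.56, C = -91.69. Since B² - 4AC = 3100.0176 > 0, this is a hyperbolic PDE.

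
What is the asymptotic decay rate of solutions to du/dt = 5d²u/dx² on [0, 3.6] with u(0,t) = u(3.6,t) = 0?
Eigenvalues: λₙ = 5n²π²/3.6².
First three modes:
  n=1: λ₁ = 5π²/3.6² ≈ 3.808
  n=2: λ₂ = 20π²/3.6² ≈ 15.231 (4× faster decay)
  n=3: λ₃ = 45π²/3.6² ≈ 34.269 (9× faster decay)
As t → ∞, higher modes decay exponentially faster. The n=1 mode dominates: u ~ c₁ sin(πx/3.6) e^{-λ₁t}.
Decay rate: λ₁ = 5π²/3.6² ≈ 3.808.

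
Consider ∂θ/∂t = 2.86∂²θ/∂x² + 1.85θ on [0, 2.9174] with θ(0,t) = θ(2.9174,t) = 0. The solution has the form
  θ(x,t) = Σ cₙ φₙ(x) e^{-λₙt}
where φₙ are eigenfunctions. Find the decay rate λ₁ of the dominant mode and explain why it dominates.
Eigenvalues: λₙ = 2.86n²π²/2.9174² - 1.85.
First three modes:
  n=1: λ₁ = 2.86π²/2.9174² - 1.85 ≈ 1.466
  n=2: λ₂ = 11.44π²/2.9174² - 1.85 ≈ 11.416
  n=3: λ₃ = 25.74π²/2.9174² - 1.85 ≈ 27.998
Since 2.86π²/2.9174² ≈ 3.316 > 1.85, all λₙ > 0.
The n=1 mode decays slowest → dominates as t → ∞.
Asymptotic: θ ~ c₁ sin(πx/2.9174) e^{-λ₁t} with decay rate λ₁ ≈ 1.466.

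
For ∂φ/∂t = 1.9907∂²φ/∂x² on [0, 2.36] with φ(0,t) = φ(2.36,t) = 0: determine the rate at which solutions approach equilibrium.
Eigenvalues: λₙ = 1.9907n²π²/2.36².
First three modes:
  n=1: λ₁ = 1.9907π²/2.36² ≈ 3.528
  n=2: λ₂ = 7.9628π²/2.36² ≈ 14.11 (4× faster decay)
  n=3: λ₃ = 17.9163π²/2.36² ≈ 31.749 (9× faster decay)
As t → ∞, higher modes decay exponentially faster. The n=1 mode dominates: φ ~ c₁ sin(πx/2.36) e^{-λ₁t}.
Decay rate: λ₁ = 1.9907π²/2.36² ≈ 3.528.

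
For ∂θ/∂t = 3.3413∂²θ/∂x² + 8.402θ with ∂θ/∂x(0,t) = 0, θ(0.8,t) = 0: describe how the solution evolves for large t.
θ → 0. Diffusion dominates reaction (r=8.402 < κπ²/(4L²)≈12.88); solution decays.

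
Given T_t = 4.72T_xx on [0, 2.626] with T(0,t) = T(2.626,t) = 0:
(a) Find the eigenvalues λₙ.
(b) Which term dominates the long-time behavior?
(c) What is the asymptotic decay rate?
Eigenvalues: λₙ = 4.72n²π²/2.626².
First three modes:
  n=1: λ₁ = 4.72π²/2.626² ≈ 6.755
  n=2: λ₂ = 18.88π²/2.626² ≈ 27.022 (4× faster decay)
  n=3: λ₃ = 42.48π²/2.626² ≈ 60.799 (9× faster decay)
As t → ∞, higher modes decay exponentially faster. The n=1 mode dominates: T ~ c₁ sin(πx/2.626) e^{-λ₁t}.
Decay rate: λ₁ = 4.72π²/2.626² ≈ 6.755.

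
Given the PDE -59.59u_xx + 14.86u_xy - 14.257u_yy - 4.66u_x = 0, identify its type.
The second-order coefficients are A = -59.59, B = 14.86, C = -14.257. Since B² - 4AC = -3177.47892 < 0, this is an elliptic PDE.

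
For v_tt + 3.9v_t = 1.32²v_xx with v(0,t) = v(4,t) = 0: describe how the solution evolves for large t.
v → 0. Damping (γ=3.9) dissipates energy; oscillations decay exponentially.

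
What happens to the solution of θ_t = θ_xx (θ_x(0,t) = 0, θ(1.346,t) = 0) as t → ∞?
θ → 0. Heat escapes through the Dirichlet boundary.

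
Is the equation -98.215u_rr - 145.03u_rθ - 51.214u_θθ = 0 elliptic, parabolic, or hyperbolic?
Computing B² - 4AC with A = -98.215, B = -145.03, C = -51.214: discriminant = 913.76886 (positive). Answer: hyperbolic.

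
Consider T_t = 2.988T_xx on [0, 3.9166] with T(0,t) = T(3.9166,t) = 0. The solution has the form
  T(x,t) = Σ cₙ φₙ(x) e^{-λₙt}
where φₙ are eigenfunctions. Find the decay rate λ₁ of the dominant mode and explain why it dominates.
Eigenvalues: λₙ = 2.988n²π²/3.9166².
First three modes:
  n=1: λ₁ = 2.988π²/3.9166² ≈ 1.922
  n=2: λ₂ = 11.952π²/3.9166² ≈ 7.69 (4× faster decay)
  n=3: λ₃ = 26.892π²/3.9166² ≈ 17.302 (9× faster decay)
As t → ∞, higher modes decay exponentially faster. The n=1 mode dominates: T ~ c₁ sin(πx/3.9166) e^{-λ₁t}.
Decay rate: λ₁ = 2.988π²/3.9166² ≈ 1.922.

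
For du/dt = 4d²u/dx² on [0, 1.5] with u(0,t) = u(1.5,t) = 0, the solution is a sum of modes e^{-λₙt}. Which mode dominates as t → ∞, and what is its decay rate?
Eigenvalues: λₙ = 4n²π²/1.5².
First three modes:
  n=1: λ₁ = 4π²/1.5² ≈ 17.546
  n=2: λ₂ = 16π²/1.5² ≈ 70.184 (4× faster decay)
  n=3: λ₃ = 36π²/1.5² ≈ 157.914 (9× faster decay)
As t → ∞, higher modes decay exponentially faster. The n=1 mode dominates: u ~ c₁ sin(πx/1.5) e^{-λ₁t}.
Decay rate: λ₁ = 4π²/1.5² ≈ 17.546.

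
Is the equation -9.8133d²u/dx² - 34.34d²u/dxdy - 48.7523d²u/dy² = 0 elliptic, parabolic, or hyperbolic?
Computing B² - 4AC with A = -9.8133, B = -34.34, C = -48.7523: discriminant = -734.44818236 (negative). Answer: elliptic.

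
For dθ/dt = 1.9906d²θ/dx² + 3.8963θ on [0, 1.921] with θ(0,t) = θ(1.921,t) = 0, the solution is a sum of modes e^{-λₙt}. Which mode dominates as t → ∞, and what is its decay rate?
Eigenvalues: λₙ = 1.9906n²π²/1.921² - 3.8963.
First three modes:
  n=1: λ₁ = 1.9906π²/1.921² - 3.8963 ≈ 1.428
  n=2: λ₂ = 7.9624π²/1.921² - 3.8963 ≈ 17.399
  n=3: λ₃ = 17.9154π²/1.921² - 3.8963 ≈ 44.019
Since 1.9906π²/1.921² ≈ 5.324 > 3.8963, all λₙ > 0.
The n=1 mode decays slowest → dominates as t → ∞.
Asymptotic: θ ~ c₁ sin(πx/1.921) e^{-λ₁t} with decay rate λ₁ ≈ 1.428.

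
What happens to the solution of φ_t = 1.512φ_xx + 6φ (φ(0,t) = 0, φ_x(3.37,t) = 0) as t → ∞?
φ grows unboundedly. Reaction dominates diffusion (r=6 > κπ²/(4L²)≈0.33); solution grows exponentially.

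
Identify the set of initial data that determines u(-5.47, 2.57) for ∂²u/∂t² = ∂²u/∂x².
Domain of dependence: [-8.04, -2.9]. Signals travel at speed 1, so data within |x - -5.47| ≤ 1·2.57 = 2.57 can reach the point.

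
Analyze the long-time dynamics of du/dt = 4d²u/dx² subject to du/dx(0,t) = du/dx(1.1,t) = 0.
Long-time behavior: u → constant (steady state). Heat is conserved (no flux at boundaries); solution approaches the spatial average.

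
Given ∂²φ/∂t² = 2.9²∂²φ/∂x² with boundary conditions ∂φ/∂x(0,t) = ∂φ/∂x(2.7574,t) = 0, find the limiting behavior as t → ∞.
φ oscillates about a mean that drifts linearly in t (generically unbounded; no decay). There is no damping, so the nonconstant modes persist as standing waves (energy conserved, no decay). But with Neumann conditions at both ends the constant mode has eigenvalue 0: the spatial mean M(t) of φ satisfies M'' = 0, so M(t) = M(0) + M'(0)·t. Unless the initial velocity has zero mean (∫φ_t(x,0)dx = 0), the solution grows linearly in t (unbounded, though not exponentially); if it does have zero mean, the solution stays bounded and simply oscillates.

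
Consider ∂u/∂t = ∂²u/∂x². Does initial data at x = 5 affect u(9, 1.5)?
Yes, for any finite x. The heat equation has infinite propagation speed, so all initial data affects all points at any t > 0.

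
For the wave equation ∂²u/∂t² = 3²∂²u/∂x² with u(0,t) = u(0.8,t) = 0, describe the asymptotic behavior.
u oscillates (no decay). Energy is conserved; the solution oscillates indefinitely as standing waves.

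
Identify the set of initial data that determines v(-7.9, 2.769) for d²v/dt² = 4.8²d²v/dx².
Domain of dependence: [-21.1912, 5.3912]. Signals travel at speed 4.8, so data within |x - -7.9| ≤ 4.8·2.769 = 13.2912 can reach the point.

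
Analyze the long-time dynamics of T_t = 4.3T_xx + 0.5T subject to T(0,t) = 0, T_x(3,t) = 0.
Long-time behavior: T → 0. Diffusion dominates reaction (r=0.5 < κπ²/(4L²)≈1.18); solution decays.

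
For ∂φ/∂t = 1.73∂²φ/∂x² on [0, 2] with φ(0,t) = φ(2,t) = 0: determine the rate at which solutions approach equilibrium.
Eigenvalues: λₙ = 1.73n²π²/2².
First three modes:
  n=1: λ₁ = 1.73π²/2² ≈ 4.269
  n=2: λ₂ = 6.92π²/2² ≈ 17.074 (4× faster decay)
  n=3: λ₃ = 15.57π²/2² ≈ 38.417 (9× faster decay)
As t → ∞, higher modes decay exponentially faster. The n=1 mode dominates: φ ~ c₁ sin(πx/2) e^{-λ₁t}.
Decay rate: λ₁ = 1.73π²/2² ≈ 4.269.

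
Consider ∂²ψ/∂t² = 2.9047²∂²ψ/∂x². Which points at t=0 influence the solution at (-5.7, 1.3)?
Domain of dependence: [-9.47611, -1.92389]. Signals travel at speed 2.9047, so data within |x - -5.7| ≤ 2.9047·1.3 = 3.77611 can reach the point.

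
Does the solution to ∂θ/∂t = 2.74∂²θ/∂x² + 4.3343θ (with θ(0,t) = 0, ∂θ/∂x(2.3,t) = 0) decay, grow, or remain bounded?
θ grows unboundedly. Reaction dominates diffusion (r=4.3343 > κπ²/(4L²)≈1.28); solution grows exponentially.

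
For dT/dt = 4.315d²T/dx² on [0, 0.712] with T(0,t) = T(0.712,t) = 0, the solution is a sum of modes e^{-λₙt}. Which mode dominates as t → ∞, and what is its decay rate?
Eigenvalues: λₙ = 4.315n²π²/0.712².
First three modes:
  n=1: λ₁ = 4.315π²/0.712² ≈ 84.008
  n=2: λ₂ = 17.26π²/0.712² ≈ 336.032 (4× faster decay)
  n=3: λ₃ = 38.835π²/0.712² ≈ 756.072 (9× faster decay)
As t → ∞, higher modes decay exponentially faster. The n=1 mode dominates: T ~ c₁ sin(πx/0.712) e^{-λ₁t}.
Decay rate: λ₁ = 4.315π²/0.712² ≈ 84.008.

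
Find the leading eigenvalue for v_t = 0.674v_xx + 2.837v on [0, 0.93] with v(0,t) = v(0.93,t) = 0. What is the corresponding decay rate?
Eigenvalues: λₙ = 0.674n²π²/0.93² - 2.837.
First three modes:
  n=1: λ₁ = 0.674π²/0.93² - 2.837 ≈ 4.854
  n=2: λ₂ = 2.696π²/0.93² - 2.837 ≈ 27.928
  n=3: λ₃ = 6.066π²/0.93² - 2.837 ≈ 66.384
Since 0.674π²/0.93² ≈ 7.691 > 2.837, all λₙ > 0.
The n=1 mode decays slowest → dominates as t → ∞.
Asymptotic: v ~ c₁ sin(πx/0.93) e^{-λ₁t} with decay rate λ₁ ≈ 4.854.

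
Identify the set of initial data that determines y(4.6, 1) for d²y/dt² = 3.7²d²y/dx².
Domain of dependence: [0.9, 8.3]. Signals travel at speed 3.7, so data within |x - 4.6| ≤ 3.7·1 = 3.7 can reach the point.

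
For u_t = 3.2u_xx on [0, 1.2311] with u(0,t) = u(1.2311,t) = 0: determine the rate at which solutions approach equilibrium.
Eigenvalues: λₙ = 3.2n²π²/1.2311².
First three modes:
  n=1: λ₁ = 3.2π²/1.2311² ≈ 20.838
  n=2: λ₂ = 12.8π²/1.2311² ≈ 83.353 (4× faster decay)
  n=3: λ₃ = 28.8π²/1.2311² ≈ 187.545 (9× faster decay)
As t → ∞, higher modes decay exponentially faster. The n=1 mode dominates: u ~ c₁ sin(πx/1.2311) e^{-λ₁t}.
Decay rate: λ₁ = 3.2π²/1.2311² ≈ 20.838.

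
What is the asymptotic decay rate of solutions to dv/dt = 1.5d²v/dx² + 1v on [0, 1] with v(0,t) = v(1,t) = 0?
Eigenvalues: λₙ = 1.5n²π²/1² - 1.
First three modes:
  n=1: λ₁ = 1.5π² - 1 ≈ 13.804
  n=2: λ₂ = 6π² - 1 ≈ 58.218
  n=3: λ₃ = 13.5π² - 1 ≈ 132.24
Since 1.5π² ≈ 14.804 > 1, all λₙ > 0.
The n=1 mode decays slowest → dominates as t → ∞.
Asymptotic: v ~ c₁ sin(πx/1) e^{-λ₁t} with decay rate λ₁ ≈ 13.804.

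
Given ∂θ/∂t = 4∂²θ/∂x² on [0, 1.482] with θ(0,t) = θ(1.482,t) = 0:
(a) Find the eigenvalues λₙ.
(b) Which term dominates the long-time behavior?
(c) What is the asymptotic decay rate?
Eigenvalues: λₙ = 4n²π²/1.482².
First three modes:
  n=1: λ₁ = 4π²/1.482² ≈ 17.975
  n=2: λ₂ = 16π²/1.482² ≈ 71.899 (4× faster decay)
  n=3: λ₃ = 36π²/1.482² ≈ 161.773 (9× faster decay)
As t → ∞, higher modes decay exponentially faster. The n=1 mode dominates: θ ~ c₁ sin(πx/1.482) e^{-λ₁t}.
Decay rate: λ₁ = 4π²/1.482² ≈ 17.975.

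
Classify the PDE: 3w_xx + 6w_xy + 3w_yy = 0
A = 3, B = 6, C = 3. Discriminant B² - 4AC = 0. Since 0 = 0, parabolic.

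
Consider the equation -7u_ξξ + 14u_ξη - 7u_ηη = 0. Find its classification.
Parabolic. (A = -7, B = 14, C = -7 gives B² - 4AC = 0.)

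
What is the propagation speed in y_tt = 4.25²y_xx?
Speed = 4.25. Information travels along characteristics x = x₀ ± 4.25t.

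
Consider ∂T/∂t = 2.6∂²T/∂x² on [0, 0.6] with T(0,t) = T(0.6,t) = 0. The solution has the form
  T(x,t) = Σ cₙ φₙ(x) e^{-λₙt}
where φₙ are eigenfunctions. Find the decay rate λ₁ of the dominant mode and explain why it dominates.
Eigenvalues: λₙ = 2.6n²π²/0.6².
First three modes:
  n=1: λ₁ = 2.6π²/0.6² ≈ 71.28
  n=2: λ₂ = 10.4π²/0.6² ≈ 285.122 (4× faster decay)
  n=3: λ₃ = 23.4π²/0.6² ≈ 641.524 (9× faster decay)
As t → ∞, higher modes decay exponentially faster. The n=1 mode dominates: T ~ c₁ sin(πx/0.6) e^{-λ₁t}.
Decay rate: λ₁ = 2.6π²/0.6² ≈ 71.28.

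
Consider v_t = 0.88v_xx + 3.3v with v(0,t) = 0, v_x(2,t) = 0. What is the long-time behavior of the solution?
As t → ∞, v grows unboundedly. Reaction dominates diffusion (r=3.3 > κπ²/(4L²)≈0.54); solution grows exponentially.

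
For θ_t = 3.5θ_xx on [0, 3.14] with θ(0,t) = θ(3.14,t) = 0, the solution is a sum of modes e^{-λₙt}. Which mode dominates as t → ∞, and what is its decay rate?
Eigenvalues: λₙ = 3.5n²π²/3.14².
First three modes:
  n=1: λ₁ = 3.5π²/3.14² ≈ 3.504
  n=2: λ₂ = 14π²/3.14² ≈ 14.014 (4× faster decay)
  n=3: λ₃ = 31.5π²/3.14² ≈ 31.532 (9× faster decay)
As t → ∞, higher modes decay exponentially faster. The n=1 mode dominates: θ ~ c₁ sin(πx/3.14) e^{-λ₁t}.
Decay rate: λ₁ = 3.5π²/3.14² ≈ 3.504.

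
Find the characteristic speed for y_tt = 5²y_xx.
Speed = 5. Information travels along characteristics x = x₀ ± 5t.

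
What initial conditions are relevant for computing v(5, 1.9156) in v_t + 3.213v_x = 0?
A single point: x = -1.1548228. The characteristic through (5, 1.9156) is x - 3.213t = const, so x = 5 - 3.213·1.9156 = -1.1548228.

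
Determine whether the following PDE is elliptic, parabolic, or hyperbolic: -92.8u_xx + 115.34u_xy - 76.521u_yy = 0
Coefficients: A = -92.8, B = 115.34, C = -76.521. B² - 4AC = -15101.2796, which is negative, so the equation is elliptic.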